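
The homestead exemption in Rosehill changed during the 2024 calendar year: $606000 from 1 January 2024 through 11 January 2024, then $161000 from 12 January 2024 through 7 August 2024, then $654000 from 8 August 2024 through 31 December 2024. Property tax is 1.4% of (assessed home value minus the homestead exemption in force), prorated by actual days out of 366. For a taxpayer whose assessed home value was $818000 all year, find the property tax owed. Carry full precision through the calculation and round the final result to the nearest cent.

$6257.50

1 January – 11 January 2024: 11 days, exemption $606000 → ($818000 − $606000) × 1.4% × 11/366 = $89.2022
12 January – 7 August 2024: 209 days, exemption $161000 → ($818000 − $161000) × 1.4% × 209/366 = $5252.4098
8 August – 31 December 2024: 146 days, exemption $654000 → ($818000 − $654000) × 1.4% × 146/366 = $915.8907
Total = $6257.5027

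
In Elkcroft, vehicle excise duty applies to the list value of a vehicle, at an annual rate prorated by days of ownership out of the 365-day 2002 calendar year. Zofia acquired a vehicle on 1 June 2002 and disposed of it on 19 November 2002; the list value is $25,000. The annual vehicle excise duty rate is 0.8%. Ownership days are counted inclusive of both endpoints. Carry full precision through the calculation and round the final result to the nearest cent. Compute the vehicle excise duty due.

$94.25

Days held (1 June – 19 November 2002): 172 out of 365
Tax = $25,000 × 0.8% × 172/365 = $94.2466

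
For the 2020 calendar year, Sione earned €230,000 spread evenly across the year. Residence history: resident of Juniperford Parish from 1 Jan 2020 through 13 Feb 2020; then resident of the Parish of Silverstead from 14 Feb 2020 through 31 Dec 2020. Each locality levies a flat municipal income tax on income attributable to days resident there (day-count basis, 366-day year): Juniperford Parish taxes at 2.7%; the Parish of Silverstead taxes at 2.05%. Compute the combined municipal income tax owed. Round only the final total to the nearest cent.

€4,894.73

Juniperford Parish, 1 Jan – 13 Feb 2020: 44 days → €230,000 × 2.7% × 44/366 = €746.5574
The Parish of Silverstead, 14 Feb – 31 Dec 2020: 322 days → €230,000 × 2.05% × 322/366 = €4,148.1694
Total = €4,894.7268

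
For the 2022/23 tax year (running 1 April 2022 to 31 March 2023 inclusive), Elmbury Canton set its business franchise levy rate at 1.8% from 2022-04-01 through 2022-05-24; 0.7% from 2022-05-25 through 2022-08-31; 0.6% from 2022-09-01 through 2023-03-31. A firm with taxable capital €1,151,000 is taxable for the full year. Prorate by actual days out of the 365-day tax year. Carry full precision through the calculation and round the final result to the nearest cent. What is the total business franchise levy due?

€9,261.61

2022-04-01 to 2022-05-24: 54 days at 1.8% → €1,151,000 × 1.8% × 54/365 = €3,065.1288
2022-05-25 to 2022-08-31: 99 days at 0.7% → €1,151,000 × 0.7% × 99/365 = €2,185.3233
2022-09-01 to 2023-03-31: 212 days at 0.6% → €1,151,000 × 0.6% × 212/365 = €4,011.1562
Total = €9,261.6082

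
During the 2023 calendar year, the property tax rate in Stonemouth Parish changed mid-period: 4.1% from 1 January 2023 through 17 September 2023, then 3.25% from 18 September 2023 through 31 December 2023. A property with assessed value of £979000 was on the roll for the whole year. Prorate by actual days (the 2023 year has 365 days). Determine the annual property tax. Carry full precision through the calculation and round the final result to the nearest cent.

1 January – 17 September 2023: 260 days at 4.1% → £979000 × 4.1% × 260/365 = £28592.1644
18 September – 31 December 2023: 105 days at 3.25% → £979000 × 3.25% × 105/365 = £9152.9795
Total = £37745.1438

£37745.14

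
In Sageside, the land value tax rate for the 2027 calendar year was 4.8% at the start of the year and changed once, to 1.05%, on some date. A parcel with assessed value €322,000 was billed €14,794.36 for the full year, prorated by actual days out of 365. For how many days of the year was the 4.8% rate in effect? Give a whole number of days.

Let d = days at the first rate; then 365 − d days at the second rate.
€322,000 × [4.8%·d + 1.05%·(365−d)] / 365 = €14,794.36
Solving gives d = 345, so the new rate took effect on December 12, 2027.

345 days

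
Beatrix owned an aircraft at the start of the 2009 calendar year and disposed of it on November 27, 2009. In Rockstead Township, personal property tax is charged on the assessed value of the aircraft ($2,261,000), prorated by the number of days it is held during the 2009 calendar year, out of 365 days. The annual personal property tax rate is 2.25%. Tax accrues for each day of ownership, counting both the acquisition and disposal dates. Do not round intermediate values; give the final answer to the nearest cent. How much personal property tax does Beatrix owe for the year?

$46,133.69

Days held (January 1 – November 27, 2009): 331 out of 365
Tax = $2,261,000 × 2.25% × 331/365 = $46,133.6918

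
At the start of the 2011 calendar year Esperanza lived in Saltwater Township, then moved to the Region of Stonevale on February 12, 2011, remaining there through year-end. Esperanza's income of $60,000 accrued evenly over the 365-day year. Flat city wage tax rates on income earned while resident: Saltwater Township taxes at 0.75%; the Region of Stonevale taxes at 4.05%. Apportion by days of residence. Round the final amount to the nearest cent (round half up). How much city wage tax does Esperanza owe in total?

Saltwater Township, January 1 – February 11, 2011: 42 days → $60,000 × 0.75% × 42/365 = $51.7808
The Region of Stonevale, February 12 – December 31, 2011: 323 days → $60,000 × 4.05% × 323/365 = $2,150.3836
Total = $2,202.1644

$2,202.16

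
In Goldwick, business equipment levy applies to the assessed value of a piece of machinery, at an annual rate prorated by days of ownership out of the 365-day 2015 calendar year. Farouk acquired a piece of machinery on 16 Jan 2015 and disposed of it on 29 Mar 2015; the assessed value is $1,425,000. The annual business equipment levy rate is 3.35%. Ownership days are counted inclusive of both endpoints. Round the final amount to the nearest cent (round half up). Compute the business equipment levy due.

Days held (16 Jan – 29 Mar 2015): 73 out of 365
Tax = $1,425,000 × 3.35% × 73/365 = $9,547.5000

$9,547.50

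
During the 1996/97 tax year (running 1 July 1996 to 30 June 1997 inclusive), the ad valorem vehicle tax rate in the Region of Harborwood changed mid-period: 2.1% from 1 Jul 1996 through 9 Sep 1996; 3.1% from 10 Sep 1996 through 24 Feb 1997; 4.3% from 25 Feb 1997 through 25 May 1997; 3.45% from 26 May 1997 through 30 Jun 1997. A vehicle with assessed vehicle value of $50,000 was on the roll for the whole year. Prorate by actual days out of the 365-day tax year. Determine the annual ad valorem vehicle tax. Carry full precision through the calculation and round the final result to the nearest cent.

1 Jul – 9 Sep 1996: 71 days at 2.1% → $50,000 × 2.1% × 71/365 = $204.2466
10 Sep 1996 – 24 Feb 1997: 168 days at 3.1% → $50,000 × 3.1% × 168/365 = $713.4247
25 Feb – 25 May 1997: 90 days at 4.3% → $50,000 × 4.3% × 90/365 = $530.1370
26 May – 30 Jun 1997: 36 days at 3.45% → $50,000 × 3.45% × 36/365 = $170.1370
Total = $1,617.9452

$1,617.95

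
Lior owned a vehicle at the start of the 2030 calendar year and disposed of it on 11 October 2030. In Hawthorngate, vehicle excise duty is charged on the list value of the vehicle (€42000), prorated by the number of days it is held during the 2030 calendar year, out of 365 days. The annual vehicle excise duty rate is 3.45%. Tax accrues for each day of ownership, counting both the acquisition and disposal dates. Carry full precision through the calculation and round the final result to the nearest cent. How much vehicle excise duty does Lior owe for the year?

€1127.44

Days held (1 January – 11 October 2030): 284 out of 365
Tax = €42000 × 3.45% × 284/365 = €1127.4411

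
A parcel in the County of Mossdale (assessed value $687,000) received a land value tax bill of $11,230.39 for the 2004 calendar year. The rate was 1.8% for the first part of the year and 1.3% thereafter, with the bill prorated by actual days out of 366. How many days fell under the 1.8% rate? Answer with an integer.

Let d = days at the first rate; then 366 − d days at the second rate.
$687,000 × [1.8%·d + 1.3%·(366−d)] / 366 = $11,230.39
Solving gives d = 245, so the new rate took effect on 2 Sep 2004.

245 days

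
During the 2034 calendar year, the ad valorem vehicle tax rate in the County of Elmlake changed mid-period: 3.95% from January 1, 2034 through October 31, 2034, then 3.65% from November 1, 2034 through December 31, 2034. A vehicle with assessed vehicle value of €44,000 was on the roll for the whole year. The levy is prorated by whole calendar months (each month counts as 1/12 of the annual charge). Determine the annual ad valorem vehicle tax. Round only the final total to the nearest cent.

January 1 – October 31, 2034: 10 months at 3.95% → €44,000 × 3.95% × 10/12 = €1,448.3333
November 1 – December 31, 2034: 2 months at 3.65% → €44,000 × 3.65% × 2/12 = €267.6667
Total = €1,716.0000

€1,716.00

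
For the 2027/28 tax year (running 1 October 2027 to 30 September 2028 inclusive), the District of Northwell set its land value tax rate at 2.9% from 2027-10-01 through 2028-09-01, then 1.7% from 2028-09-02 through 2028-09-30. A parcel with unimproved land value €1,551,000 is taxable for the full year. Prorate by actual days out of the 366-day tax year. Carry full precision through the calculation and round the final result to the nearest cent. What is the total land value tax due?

2027-10-01 to 2028-09-01: 337 days at 2.9% → €1,551,000 × 2.9% × 337/366 = €41,415.0902
2028-09-02 to 2028-09-30: 29 days at 1.7% → €1,551,000 × 1.7% × 29/366 = €2,089.1885
Total = €43,504.2787

€43,504.28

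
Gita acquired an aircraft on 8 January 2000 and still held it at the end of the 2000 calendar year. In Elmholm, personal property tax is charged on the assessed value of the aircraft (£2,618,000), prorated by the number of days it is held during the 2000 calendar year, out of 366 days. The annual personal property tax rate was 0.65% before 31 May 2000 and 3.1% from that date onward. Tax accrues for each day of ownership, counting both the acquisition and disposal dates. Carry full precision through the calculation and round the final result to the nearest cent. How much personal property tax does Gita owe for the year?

£54,369.99

8 January – 30 May 2000: 144 days at 0.65% → £2,618,000 × 0.65% × 144/366 = £6,695.2131
31 May – 31 December 2000: 215 days at 3.1% → £2,618,000 × 3.1% × 215/366 = £47,674.7814
Total = £54,369.9945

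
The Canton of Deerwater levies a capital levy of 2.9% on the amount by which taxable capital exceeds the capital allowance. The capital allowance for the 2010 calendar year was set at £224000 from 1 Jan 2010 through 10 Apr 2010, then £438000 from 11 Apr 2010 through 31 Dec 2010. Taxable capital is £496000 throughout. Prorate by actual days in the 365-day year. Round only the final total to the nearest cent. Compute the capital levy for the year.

1 Jan – 10 Apr 2010: 100 days, exemption £224000 → (£496000 − £224000) × 2.9% × 100/365 = £2161.0959
11 Apr – 31 Dec 2010: 265 days, exemption £438000 → (£496000 − £438000) × 2.9% × 265/365 = £1221.1781
Total = £3382.2740

£3382.27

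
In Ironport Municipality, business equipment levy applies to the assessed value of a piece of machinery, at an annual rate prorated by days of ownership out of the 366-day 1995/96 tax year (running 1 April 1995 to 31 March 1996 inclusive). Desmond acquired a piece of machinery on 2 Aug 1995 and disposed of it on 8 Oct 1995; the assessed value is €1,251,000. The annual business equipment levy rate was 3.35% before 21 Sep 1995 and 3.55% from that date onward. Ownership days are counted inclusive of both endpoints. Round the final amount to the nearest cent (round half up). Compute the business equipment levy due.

2 Aug – 20 Sep 1995: 50 days at 3.35% → €1,251,000 × 3.35% × 50/366 = €5,725.2049
21 Sep – 8 Oct 1995: 18 days at 3.55% → €1,251,000 × 3.55% × 18/366 = €2,184.1230
Total = €7,909.3279

€7,909.33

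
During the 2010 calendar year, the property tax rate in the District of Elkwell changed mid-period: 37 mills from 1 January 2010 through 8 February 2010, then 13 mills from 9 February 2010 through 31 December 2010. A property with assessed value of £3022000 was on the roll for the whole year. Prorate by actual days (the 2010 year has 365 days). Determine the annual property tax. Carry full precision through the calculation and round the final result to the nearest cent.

1 January – 8 February 2010: 39 days at 37 mills → £3022000 × 3.7% × 39/365 = £11947.2493
9 February – 31 December 2010: 326 days at 13 mills → £3022000 × 1.3% × 326/365 = £35088.3178
Total = £47035.5671

£47035.57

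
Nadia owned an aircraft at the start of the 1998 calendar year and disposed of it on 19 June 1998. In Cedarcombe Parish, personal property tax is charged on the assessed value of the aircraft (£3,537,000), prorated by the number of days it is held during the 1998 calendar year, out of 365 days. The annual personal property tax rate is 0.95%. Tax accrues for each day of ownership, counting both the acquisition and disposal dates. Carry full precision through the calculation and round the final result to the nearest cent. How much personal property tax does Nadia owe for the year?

Days held (1 January – 19 June 1998): 170 out of 365
Tax = £3,537,000 × 0.95% × 170/365 = £15,650.0137

£15,650.01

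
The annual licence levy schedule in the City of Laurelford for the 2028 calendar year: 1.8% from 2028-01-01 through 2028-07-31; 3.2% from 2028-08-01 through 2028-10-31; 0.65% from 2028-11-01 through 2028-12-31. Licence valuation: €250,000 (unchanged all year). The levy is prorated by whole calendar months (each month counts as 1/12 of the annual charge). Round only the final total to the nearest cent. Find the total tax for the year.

€4,895.83

2028-01-01 to 2028-07-31: 7 months at 1.8% → €250,000 × 1.8% × 7/12 = €2,625.0000
2028-08-01 to 2028-10-31: 3 months at 3.2% → €250,000 × 3.2% × 3/12 = €2,000.0000
2028-11-01 to 2028-12-31: 2 months at 0.65% → €250,000 × 0.65% × 2/12 = €270.8333
Total = €4,895.8333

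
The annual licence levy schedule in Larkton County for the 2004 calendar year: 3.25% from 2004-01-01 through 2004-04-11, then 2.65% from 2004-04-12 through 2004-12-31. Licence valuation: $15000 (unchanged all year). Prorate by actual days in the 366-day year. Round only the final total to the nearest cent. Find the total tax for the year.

$422.58

2004-01-01 to 2004-04-11: 102 days at 3.25% → $15000 × 3.25% × 102/366 = $135.8607
2004-04-12 to 2004-12-31: 264 days at 2.65% → $15000 × 2.65% × 264/366 = $286.7213
Total = $422.5820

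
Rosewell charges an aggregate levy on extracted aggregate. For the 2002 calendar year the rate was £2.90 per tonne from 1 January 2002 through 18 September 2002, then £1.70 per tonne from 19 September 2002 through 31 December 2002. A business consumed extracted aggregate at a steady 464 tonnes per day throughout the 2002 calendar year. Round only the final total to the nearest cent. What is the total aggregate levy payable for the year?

£433,236.80

1 January – 18 September 2002: 261 days × 464 tonnes/day = 121,104 tonnes at £2.90/tonne → £351,201.60
19 September – 31 December 2002: 104 days × 464 tonnes/day = 48,256 tonnes at £1.70/tonne → £82,035.20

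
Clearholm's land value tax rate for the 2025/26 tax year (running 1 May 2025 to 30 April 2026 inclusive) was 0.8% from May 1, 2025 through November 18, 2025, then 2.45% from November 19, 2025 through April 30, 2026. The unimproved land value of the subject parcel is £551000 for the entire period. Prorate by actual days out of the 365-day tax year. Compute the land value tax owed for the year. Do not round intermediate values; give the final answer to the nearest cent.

May 1 – November 18, 2025: 202 days at 0.8% → £551000 × 0.8% × 202/365 = £2439.4959
November 19, 2025 – April 30, 2026: 163 days at 2.45% → £551000 × 2.45% × 163/365 = £6028.5438
Total = £8468.0397

£8468.04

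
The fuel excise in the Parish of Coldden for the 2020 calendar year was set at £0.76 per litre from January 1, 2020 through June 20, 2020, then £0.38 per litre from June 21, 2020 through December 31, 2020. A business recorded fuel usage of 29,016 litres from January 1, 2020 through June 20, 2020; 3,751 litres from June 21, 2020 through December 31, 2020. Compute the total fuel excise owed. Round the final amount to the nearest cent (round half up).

January 1 – June 20, 2020: 29,016 litres at £0.76/litre → £22,052.16
June 21 – December 31, 2020: 3,751 litres at £0.38/litre → £1,425.38

£23,477.54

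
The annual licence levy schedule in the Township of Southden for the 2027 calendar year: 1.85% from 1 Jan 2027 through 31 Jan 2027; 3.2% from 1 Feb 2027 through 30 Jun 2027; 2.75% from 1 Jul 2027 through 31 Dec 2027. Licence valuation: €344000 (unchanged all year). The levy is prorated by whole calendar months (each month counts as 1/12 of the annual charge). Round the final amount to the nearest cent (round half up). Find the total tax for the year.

1 Jan – 31 Jan 2027: 1 month at 1.85% → €344000 × 1.85% × 1/12 = €530.3333
1 Feb – 30 Jun 2027: 5 months at 3.2% → €344000 × 3.2% × 5/12 = €4586.6667
1 Jul – 31 Dec 2027: 6 months at 2.75% → €344000 × 2.75% × 6/12 = €4730.0000
Total = €9847.0000

€9847.00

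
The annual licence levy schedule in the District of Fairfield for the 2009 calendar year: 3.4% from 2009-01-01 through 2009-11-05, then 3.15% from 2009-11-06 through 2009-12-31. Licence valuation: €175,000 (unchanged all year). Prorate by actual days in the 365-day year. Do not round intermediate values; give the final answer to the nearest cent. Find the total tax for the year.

€5,882.88

2009-01-01 to 2009-11-05: 309 days at 3.4% → €175,000 × 3.4% × 309/365 = €5,037.1233
2009-11-06 to 2009-12-31: 56 days at 3.15% → €175,000 × 3.15% × 56/365 = €845.7534
Total = €5,882.8767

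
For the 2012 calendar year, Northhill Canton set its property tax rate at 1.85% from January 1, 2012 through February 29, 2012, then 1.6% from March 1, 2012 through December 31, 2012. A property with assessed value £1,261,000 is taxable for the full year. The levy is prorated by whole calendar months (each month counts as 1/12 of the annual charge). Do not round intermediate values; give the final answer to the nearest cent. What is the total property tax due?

£20,701.42

January 1 – February 29, 2012: 2 months at 1.85% → £1,261,000 × 1.85% × 2/12 = £3,888.0833
March 1 – December 31, 2012: 10 months at 1.6% → £1,261,000 × 1.6% × 10/12 = £16,813.3333
Total = £20,701.4167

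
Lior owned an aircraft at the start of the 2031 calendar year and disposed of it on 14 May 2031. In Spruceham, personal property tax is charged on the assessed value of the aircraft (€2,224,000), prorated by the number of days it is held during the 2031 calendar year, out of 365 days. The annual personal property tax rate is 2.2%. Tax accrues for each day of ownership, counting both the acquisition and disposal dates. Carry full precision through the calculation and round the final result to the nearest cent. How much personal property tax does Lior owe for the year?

€17,962.61

Days held (1 Jan – 14 May 2031): 134 out of 365
Tax = €2,224,000 × 2.2% × 134/365 = €17,962.6082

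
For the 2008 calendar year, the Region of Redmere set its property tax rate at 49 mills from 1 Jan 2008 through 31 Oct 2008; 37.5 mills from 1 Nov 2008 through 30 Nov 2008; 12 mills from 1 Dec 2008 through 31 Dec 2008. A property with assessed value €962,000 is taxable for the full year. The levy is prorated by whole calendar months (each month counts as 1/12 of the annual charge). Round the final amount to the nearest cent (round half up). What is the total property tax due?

€43,249.92

1 Jan – 31 Oct 2008: 10 months at 49 mills → €962,000 × 4.9% × 10/12 = €39,281.6667
1 Nov – 30 Nov 2008: 1 month at 37.5 mills → €962,000 × 3.75% × 1/12 = €3,006.2500
1 Dec – 31 Dec 2008: 1 month at 12 mills → €962,000 × 1.2% × 1/12 = €962.0000
Total = €43,249.9167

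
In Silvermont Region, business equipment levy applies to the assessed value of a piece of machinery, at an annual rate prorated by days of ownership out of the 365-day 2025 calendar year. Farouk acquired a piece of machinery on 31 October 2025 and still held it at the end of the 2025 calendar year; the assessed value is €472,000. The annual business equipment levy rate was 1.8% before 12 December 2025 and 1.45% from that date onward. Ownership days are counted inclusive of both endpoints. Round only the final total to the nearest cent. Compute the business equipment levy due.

31 October – 11 December 2025: 42 days at 1.8% → €472,000 × 1.8% × 42/365 = €977.6219
12 December – 31 December 2025: 20 days at 1.45% → €472,000 × 1.45% × 20/365 = €375.0137
Total = €1,352.6356

€1,352.64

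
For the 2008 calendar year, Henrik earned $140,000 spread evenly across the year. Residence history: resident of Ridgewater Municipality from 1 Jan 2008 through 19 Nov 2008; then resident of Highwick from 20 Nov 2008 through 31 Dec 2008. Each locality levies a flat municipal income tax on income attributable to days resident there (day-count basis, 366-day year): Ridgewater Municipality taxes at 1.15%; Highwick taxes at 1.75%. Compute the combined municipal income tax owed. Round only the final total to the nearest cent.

Ridgewater Municipality, 1 Jan – 19 Nov 2008: 324 days → $140,000 × 1.15% × 324/366 = $1,425.2459
Highwick, 20 Nov – 31 Dec 2008: 42 days → $140,000 × 1.75% × 42/366 = $281.1475
Total = $1,706.3934

$1,706.39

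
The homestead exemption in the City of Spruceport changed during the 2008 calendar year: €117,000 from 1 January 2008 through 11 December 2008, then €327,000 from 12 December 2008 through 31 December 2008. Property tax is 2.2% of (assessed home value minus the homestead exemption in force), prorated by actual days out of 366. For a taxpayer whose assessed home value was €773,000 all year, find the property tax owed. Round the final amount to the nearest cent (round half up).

€14,179.54

1 January – 11 December 2008: 346 days, exemption €117,000 → (€773,000 − €117,000) × 2.2% × 346/366 = €13,643.3661
12 December – 31 December 2008: 20 days, exemption €327,000 → (€773,000 − €327,000) × 2.2% × 20/366 = €536.1749
Total = €14,179.5410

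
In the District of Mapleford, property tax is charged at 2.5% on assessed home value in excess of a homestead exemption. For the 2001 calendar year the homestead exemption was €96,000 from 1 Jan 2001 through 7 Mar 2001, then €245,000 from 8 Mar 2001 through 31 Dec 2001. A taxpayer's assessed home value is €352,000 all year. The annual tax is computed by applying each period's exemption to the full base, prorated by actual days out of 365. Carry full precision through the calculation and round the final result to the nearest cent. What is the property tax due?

1 Jan – 7 Mar 2001: 66 days, exemption €96,000 → (€352,000 − €96,000) × 2.5% × 66/365 = €1,157.2603
8 Mar – 31 Dec 2001: 299 days, exemption €245,000 → (€352,000 − €245,000) × 2.5% × 299/365 = €2,191.3014
Total = €3,348.5616

€3,348.56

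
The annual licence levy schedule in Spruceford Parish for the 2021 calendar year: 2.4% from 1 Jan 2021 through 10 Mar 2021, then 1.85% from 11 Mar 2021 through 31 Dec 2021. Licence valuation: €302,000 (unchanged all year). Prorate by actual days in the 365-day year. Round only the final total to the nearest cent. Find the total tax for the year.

€5,901.00

1 Jan – 10 Mar 2021: 69 days at 2.4% → €302,000 × 2.4% × 69/365 = €1,370.1699
11 Mar – 31 Dec 2021: 296 days at 1.85% → €302,000 × 1.85% × 296/365 = €4,530.8274
Total = €5,900.9973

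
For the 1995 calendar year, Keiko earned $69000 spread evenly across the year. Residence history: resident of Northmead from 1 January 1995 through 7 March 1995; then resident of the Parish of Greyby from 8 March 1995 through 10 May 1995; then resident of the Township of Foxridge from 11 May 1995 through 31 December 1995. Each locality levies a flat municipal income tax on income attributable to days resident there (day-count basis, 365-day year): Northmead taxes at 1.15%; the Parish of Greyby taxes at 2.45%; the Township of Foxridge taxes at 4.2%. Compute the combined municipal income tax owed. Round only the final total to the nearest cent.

Northmead, 1 January – 7 March 1995: 66 days → $69000 × 1.15% × 66/365 = $143.4822
The Parish of Greyby, 8 March – 10 May 1995: 64 days → $69000 × 2.45% × 64/365 = $296.4164
The Township of Foxridge, 11 May – 31 December 1995: 235 days → $69000 × 4.2% × 235/365 = $1865.8356
Total = $2305.7342

$2305.73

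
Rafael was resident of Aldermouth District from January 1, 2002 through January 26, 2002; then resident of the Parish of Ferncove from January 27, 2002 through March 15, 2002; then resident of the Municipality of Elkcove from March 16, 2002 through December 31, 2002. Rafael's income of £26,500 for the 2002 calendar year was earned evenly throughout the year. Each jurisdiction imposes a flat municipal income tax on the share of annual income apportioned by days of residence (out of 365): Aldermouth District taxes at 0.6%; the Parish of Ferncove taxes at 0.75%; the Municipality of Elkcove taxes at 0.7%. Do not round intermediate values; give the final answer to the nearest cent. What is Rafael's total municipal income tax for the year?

Aldermouth District, January 1 – January 26, 2002: 26 days → £26,500 × 0.6% × 26/365 = £11.3260
The Parish of Ferncove, January 27 – March 15, 2002: 48 days → £26,500 × 0.75% × 48/365 = £26.1370
The Municipality of Elkcove, March 16 – December 31, 2002: 291 days → £26,500 × 0.7% × 291/365 = £147.8918
Total = £185.3548

£185.35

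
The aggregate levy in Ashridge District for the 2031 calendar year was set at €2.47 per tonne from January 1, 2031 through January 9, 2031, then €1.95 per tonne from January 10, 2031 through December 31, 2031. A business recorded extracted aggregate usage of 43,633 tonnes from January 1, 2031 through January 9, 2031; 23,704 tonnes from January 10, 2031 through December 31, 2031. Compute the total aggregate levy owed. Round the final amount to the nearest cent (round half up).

January 1 – January 9, 2031: 43,633 tonnes at €2.47/tonne → €107,773.51
January 10 – December 31, 2031: 23,704 tonnes at €1.95/tonne → €46,222.80

€153,996.31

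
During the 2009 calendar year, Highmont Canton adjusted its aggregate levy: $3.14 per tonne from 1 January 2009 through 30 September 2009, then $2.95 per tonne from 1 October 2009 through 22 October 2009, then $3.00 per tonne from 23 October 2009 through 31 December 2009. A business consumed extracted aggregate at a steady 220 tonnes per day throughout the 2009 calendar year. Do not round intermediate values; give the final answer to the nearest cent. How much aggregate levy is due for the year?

$249066.40

1 January – 30 September 2009: 273 days × 220 tonnes/day = 60,060 tonnes at $3.14/tonne → $188588.40
1 October – 22 October 2009: 22 days × 220 tonnes/day = 4,840 tonnes at $2.95/tonne → $14278.00
23 October – 31 December 2009: 70 days × 220 tonnes/day = 15,400 tonnes at $3.00/tonne → $46200.00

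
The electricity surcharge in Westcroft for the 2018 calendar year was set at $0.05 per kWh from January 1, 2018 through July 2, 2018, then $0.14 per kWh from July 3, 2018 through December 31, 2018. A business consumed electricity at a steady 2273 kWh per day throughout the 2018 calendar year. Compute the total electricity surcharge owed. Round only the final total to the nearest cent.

January 1 – July 2, 2018: 183 days × 2273 kWh/day = 415,959 kWh at $0.05/kWh → $20,797.95
July 3 – December 31, 2018: 182 days × 2273 kWh/day = 413,686 kWh at $0.14/kWh → $57,916.04

$78,713.99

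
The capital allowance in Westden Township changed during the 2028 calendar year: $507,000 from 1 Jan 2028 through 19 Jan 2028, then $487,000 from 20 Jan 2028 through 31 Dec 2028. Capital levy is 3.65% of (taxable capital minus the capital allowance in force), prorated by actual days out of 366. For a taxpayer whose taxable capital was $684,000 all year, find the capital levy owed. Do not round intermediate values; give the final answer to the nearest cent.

1 Jan – 19 Jan 2028: 19 days, exemption $507,000 → ($684,000 − $507,000) × 3.65% × 19/366 = $335.3811
20 Jan – 31 Dec 2028: 347 days, exemption $487,000 → ($684,000 − $487,000) × 3.65% × 347/366 = $6,817.2227
Total = $7,152.6038

$7,152.60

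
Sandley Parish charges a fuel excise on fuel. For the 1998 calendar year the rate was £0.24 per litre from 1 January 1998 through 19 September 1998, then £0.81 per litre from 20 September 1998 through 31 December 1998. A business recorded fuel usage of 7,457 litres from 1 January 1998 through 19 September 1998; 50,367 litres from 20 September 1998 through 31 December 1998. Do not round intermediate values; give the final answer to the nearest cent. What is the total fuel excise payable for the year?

1 January – 19 September 1998: 7,457 litres at £0.24/litre → £1,789.68
20 September – 31 December 1998: 50,367 litres at £0.81/litre → £40,797.27

£42,586.95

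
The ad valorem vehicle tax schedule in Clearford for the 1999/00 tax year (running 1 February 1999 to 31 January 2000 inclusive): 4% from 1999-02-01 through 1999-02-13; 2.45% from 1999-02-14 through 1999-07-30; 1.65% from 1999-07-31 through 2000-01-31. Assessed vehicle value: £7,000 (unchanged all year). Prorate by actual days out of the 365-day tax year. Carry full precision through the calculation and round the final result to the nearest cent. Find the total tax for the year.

£146.98

1999-02-01 to 1999-02-13: 13 days at 4% → £7,000 × 4% × 13/365 = £9.9726
1999-02-14 to 1999-07-30: 167 days at 2.45% → £7,000 × 2.45% × 167/365 = £78.4671
1999-07-31 to 2000-01-31: 185 days at 1.65% → £7,000 × 1.65% × 185/365 = £58.5411
Total = £146.9808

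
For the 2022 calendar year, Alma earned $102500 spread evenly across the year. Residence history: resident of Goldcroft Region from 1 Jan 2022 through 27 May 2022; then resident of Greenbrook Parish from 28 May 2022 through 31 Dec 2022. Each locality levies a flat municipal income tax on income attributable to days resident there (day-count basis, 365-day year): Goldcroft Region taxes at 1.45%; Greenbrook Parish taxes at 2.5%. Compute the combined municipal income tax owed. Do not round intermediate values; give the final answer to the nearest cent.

Goldcroft Region, 1 Jan – 27 May 2022: 147 days → $102500 × 1.45% × 147/365 = $598.5719
Greenbrook Parish, 28 May – 31 Dec 2022: 218 days → $102500 × 2.5% × 218/365 = $1530.4795
Total = $2129.0514

$2129.05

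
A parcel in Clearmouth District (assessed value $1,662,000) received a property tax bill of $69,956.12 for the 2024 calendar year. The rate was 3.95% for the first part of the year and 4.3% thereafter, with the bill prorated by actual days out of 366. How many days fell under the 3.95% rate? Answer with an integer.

95 days

Let d = days at the first rate; then 366 − d days at the second rate.
$1,662,000 × [3.95%·d + 4.3%·(366−d)] / 366 = $69,956.12
Solving gives d = 95, so the new rate took effect on April 5, 2024.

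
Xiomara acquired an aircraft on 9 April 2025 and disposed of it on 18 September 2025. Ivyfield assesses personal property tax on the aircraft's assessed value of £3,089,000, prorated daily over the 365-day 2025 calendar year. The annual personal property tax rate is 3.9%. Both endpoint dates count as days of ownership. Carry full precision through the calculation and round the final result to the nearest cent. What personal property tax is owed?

£53,799.38

Days held (9 April – 18 September 2025): 163 out of 365
Tax = £3,089,000 × 3.9% × 163/365 = £53,799.3781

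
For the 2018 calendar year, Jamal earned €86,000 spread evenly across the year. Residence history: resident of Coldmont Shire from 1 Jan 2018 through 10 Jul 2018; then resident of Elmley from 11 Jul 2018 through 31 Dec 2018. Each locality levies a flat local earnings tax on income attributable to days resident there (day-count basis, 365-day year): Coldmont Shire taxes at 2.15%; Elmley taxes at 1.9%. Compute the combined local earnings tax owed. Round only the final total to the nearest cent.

Coldmont Shire, 1 Jan – 10 Jul 2018: 191 days → €86,000 × 2.15% × 191/365 = €967.5589
Elmley, 11 Jul – 31 Dec 2018: 174 days → €86,000 × 1.9% × 174/365 = €778.9479
Total = €1,746.5068

€1,746.51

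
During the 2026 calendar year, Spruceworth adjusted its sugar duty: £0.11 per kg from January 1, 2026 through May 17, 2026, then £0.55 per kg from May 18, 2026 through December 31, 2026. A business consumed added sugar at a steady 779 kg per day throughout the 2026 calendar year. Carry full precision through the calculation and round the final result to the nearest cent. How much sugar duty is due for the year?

January 1 – May 17, 2026: 137 days × 779 kg/day = 106,723 kg at £0.11/kg → £11,739.53
May 18 – December 31, 2026: 228 days × 779 kg/day = 177,612 kg at £0.55/kg → £97,686.60

£109,426.13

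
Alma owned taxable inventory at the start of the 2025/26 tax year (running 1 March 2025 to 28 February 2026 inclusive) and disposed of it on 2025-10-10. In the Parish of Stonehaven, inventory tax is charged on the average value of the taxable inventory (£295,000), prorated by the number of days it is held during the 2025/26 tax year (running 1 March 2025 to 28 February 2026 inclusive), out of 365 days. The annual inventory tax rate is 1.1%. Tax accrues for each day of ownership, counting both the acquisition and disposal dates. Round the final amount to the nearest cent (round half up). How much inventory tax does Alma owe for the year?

Days held (2025-03-01 to 2025-10-10): 224 out of 365
Tax = £295,000 × 1.1% × 224/365 = £1,991.4521

£1,991.45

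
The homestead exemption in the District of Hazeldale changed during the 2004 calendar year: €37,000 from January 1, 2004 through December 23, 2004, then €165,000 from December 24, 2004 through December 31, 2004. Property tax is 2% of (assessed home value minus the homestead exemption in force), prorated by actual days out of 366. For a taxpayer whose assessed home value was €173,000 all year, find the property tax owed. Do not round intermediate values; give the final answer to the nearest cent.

€2,664.04

January 1 – December 23, 2004: 358 days, exemption €37,000 → (€173,000 − €37,000) × 2% × 358/366 = €2,660.5464
December 24 – December 31, 2004: 8 days, exemption €165,000 → (€173,000 − €165,000) × 2% × 8/366 = €3.4973
Total = €2,664.0437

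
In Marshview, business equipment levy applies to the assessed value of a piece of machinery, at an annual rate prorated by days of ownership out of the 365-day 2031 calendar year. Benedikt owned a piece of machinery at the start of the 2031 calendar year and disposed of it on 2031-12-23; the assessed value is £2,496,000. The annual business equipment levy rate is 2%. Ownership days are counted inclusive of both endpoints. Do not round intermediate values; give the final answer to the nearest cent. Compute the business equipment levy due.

£48,825.86

Days held (2031-01-01 to 2031-12-23): 357 out of 365
Tax = £2,496,000 × 2% × 357/365 = £48,825.8630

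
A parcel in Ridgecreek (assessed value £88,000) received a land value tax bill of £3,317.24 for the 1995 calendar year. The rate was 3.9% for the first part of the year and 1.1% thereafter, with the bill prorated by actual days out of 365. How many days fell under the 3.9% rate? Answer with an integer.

348 days

Let d = days at the first rate; then 365 − d days at the second rate.
£88,000 × [3.9%·d + 1.1%·(365−d)] / 365 = £3,317.24
Solving gives d = 348, so the new rate took effect on 15 Dec 1995.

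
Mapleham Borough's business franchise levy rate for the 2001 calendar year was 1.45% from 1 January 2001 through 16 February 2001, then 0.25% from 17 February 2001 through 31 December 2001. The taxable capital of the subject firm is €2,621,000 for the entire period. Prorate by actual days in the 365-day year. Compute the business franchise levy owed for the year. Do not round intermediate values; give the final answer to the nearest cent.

1 January – 16 February 2001: 47 days at 1.45% → €2,621,000 × 1.45% × 47/365 = €4,893.7301
17 February – 31 December 2001: 318 days at 0.25% → €2,621,000 × 0.25% × 318/365 = €5,708.7534
Total = €10,602.4836

€10,602.48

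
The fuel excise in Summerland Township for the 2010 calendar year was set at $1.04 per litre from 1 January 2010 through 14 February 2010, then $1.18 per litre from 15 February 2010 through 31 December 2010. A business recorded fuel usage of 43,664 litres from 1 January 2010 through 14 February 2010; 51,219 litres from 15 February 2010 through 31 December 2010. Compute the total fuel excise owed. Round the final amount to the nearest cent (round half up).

$105848.98

1 January – 14 February 2010: 43,664 litres at $1.04/litre → $45410.56
15 February – 31 December 2010: 51,219 litres at $1.18/litre → $60438.42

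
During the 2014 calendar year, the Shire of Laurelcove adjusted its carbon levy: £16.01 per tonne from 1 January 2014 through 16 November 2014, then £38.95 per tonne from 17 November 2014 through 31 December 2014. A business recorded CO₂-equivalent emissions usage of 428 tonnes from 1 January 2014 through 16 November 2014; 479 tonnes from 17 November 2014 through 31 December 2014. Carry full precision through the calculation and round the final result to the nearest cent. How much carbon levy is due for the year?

1 January – 16 November 2014: 428 tonnes at £16.01/tonne → £6,852.28
17 November – 31 December 2014: 479 tonnes at £38.95/tonne → £18,657.05

£25,509.33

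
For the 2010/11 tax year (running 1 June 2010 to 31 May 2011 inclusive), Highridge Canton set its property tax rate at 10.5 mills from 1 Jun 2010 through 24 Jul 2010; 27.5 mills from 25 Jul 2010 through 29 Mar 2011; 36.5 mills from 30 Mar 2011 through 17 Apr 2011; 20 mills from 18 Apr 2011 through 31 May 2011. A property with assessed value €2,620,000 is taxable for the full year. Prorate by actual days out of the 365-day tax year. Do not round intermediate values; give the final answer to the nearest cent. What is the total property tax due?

€64,319.21

1 Jun – 24 Jul 2010: 54 days at 10.5 mills → €2,620,000 × 1.05% × 54/365 = €4,069.9726
25 Jul 2010 – 29 Mar 2011: 248 days at 27.5 mills → €2,620,000 × 2.75% × 248/365 = €48,954.5205
30 Mar – 17 Apr 2011: 19 days at 36.5 mills → €2,620,000 × 3.65% × 19/365 = €4,978.0000
18 Apr – 31 May 2011: 44 days at 20 mills → €2,620,000 × 2% × 44/365 = €6,316.7123
Total = €64,319.2055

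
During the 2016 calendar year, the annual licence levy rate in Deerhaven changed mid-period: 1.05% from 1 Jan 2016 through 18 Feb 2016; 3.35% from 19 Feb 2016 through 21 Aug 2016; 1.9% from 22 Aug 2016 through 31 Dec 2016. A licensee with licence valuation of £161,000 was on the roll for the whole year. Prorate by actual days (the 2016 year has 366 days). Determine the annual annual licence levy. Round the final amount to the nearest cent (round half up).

1 Jan – 18 Feb 2016: 49 days at 1.05% → £161,000 × 1.05% × 49/366 = £226.3238
19 Feb – 21 Aug 2016: 185 days at 3.35% → £161,000 × 3.35% × 185/366 = £2,726.2227
22 Aug – 31 Dec 2016: 132 days at 1.9% → £161,000 × 1.9% × 132/366 = £1,103.2459
Total = £4,055.7923

£4,055.79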